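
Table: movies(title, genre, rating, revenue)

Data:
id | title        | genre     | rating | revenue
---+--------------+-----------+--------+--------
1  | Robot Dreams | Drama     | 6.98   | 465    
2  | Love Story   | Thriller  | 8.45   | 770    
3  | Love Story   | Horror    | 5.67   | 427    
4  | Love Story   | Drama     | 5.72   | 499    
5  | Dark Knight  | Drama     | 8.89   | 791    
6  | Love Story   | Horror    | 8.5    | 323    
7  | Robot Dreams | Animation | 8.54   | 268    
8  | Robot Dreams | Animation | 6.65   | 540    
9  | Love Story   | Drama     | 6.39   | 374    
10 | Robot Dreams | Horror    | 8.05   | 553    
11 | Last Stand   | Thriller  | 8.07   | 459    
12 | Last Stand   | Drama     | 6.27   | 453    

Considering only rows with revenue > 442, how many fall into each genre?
SELECT genre, COUNT(*)
FROM movies
WHERE revenue > 442
GROUP BY genre

Note: WHERE filters rows before grouping.

Result:
  Animation: 1
  Drama: 4
  Horror: 1
  Thriller: 2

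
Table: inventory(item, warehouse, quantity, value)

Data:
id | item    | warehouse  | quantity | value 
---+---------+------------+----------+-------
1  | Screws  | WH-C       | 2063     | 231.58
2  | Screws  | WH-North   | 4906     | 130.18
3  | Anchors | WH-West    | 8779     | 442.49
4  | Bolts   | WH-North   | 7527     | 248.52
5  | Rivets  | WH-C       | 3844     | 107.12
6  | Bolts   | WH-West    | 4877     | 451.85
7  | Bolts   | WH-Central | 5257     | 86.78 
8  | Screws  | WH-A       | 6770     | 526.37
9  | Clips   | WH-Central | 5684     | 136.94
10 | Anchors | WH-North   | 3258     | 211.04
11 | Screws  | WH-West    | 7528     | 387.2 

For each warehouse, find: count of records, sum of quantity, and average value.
SELECT warehouse,
       COUNT(*) as cnt,
       SUM(quantity) as total_quantity,
       AVG(value) as avg_value
FROM inventory
GROUP BY warehouse

Result:
  WH-A: 1 records, 6770 total quantity, 526.37 avg value
  WH-C: 2 records, 5907 total quantity, 169.35 avg value
  WH-Central: 2 records, 10941 total quantity, 111.86 avg value
  WH-North: 3 records, 15691 total quantity, 196.58 avg value
  WH-West: 3 records, 21184 total quantity, 427.18 avg value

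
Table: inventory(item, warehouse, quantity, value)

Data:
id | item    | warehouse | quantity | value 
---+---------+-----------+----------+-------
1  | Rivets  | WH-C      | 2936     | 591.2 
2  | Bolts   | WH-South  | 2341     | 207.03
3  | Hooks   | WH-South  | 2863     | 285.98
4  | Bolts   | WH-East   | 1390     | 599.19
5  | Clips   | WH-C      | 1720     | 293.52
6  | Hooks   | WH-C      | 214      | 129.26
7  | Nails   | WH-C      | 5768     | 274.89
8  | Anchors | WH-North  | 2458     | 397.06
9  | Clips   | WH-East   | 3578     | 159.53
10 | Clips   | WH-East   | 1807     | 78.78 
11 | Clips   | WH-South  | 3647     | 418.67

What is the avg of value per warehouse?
SELECT warehouse, AVG(value) as result
FROM inventory
GROUP BY warehouse

Result:
  WH-C: 322.22
  WH-East: 279.17
  WH-North: 397.06
  WH-South: 303.89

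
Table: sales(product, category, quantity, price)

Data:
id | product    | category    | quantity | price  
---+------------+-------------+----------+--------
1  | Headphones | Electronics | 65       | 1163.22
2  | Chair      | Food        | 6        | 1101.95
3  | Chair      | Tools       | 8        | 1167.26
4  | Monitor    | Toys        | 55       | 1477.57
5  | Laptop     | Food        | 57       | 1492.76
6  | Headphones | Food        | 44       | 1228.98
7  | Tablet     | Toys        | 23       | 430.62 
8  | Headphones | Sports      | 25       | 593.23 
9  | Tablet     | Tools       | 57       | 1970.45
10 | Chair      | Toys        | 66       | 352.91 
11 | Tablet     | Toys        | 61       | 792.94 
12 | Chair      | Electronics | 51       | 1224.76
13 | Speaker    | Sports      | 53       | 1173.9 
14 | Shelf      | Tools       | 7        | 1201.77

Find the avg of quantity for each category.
SELECT category, AVG(quantity) as result
FROM sales
GROUP BY category

Result:
  Electronics: 58.00
  Food: 35.67
  Sports: 39.00
  Tools: 24.00
  Toys: 51.25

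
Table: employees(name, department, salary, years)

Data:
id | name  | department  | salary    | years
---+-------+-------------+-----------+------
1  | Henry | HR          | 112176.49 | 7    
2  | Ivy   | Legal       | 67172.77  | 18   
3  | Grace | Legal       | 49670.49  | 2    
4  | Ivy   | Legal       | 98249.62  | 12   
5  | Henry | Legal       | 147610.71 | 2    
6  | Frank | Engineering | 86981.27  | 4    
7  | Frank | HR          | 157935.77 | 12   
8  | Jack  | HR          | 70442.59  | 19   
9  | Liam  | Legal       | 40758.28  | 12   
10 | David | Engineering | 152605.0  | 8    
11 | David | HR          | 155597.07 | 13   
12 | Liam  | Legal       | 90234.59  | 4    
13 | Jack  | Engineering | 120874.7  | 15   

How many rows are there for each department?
SELECT department, COUNT(*) as count
FROM employees
GROUP BY department

Result:
  Engineering: 3
  HR: 4
  Legal: 6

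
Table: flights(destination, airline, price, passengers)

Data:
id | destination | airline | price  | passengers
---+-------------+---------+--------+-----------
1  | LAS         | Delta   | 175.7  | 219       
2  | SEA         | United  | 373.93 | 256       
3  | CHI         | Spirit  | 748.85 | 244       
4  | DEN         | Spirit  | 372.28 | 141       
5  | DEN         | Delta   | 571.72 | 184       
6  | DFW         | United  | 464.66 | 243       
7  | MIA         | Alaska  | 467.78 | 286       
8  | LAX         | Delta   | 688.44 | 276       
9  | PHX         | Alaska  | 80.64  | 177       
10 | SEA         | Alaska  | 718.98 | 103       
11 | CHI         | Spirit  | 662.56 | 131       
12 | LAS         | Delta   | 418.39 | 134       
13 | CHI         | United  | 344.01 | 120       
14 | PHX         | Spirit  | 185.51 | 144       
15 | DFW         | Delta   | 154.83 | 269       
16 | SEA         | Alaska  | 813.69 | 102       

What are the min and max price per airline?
SELECT airline, MIN(price), MAX(price)
FROM flights
GROUP BY airline

Result:
  Alaska: min=80.64, max=813.69
  Delta: min=154.83, max=688.44
  Spirit: min=185.51, max=748.85
  United: min=344.01, max=464.66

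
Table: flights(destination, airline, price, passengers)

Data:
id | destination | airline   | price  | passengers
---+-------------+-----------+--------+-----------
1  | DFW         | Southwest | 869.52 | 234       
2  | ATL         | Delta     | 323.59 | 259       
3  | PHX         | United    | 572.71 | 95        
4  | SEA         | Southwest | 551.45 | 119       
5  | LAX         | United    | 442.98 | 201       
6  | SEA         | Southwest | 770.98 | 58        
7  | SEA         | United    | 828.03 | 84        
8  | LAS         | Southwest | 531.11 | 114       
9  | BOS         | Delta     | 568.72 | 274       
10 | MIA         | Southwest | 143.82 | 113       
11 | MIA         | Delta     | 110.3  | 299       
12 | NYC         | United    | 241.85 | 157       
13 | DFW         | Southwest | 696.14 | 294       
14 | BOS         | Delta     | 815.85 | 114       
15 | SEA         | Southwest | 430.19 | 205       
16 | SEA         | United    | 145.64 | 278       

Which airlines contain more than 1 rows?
SELECT airline, COUNT(*) as cnt
FROM flights
GROUP BY airline
HAVING COUNT(*) > 1

Result:
  Delta: 4
  Southwest: 7
  United: 5

Note: HAVING filters groups after aggregation, WHERE filters rows before.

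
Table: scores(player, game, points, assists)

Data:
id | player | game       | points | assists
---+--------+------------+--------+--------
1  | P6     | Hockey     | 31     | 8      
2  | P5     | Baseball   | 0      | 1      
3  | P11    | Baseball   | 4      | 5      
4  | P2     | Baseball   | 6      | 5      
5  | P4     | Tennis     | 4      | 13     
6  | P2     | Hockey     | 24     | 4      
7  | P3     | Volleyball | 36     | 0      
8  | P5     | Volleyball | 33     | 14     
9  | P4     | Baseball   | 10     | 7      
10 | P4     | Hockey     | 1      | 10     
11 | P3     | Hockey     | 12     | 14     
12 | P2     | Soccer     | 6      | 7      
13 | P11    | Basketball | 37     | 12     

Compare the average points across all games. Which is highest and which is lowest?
SELECT game, AVG(points)
FROM scores
GROUP BY game
ORDER BY AVG(points)

All groups:
  Tennis: 4.00
  Baseball: 5.00
  Soccer: 6.00
  Hockey: 17.00
  Volleyball: 34.50
  Basketball: 37.00

Highest: Basketball (37.00)
Lowest: Tennis (4.00)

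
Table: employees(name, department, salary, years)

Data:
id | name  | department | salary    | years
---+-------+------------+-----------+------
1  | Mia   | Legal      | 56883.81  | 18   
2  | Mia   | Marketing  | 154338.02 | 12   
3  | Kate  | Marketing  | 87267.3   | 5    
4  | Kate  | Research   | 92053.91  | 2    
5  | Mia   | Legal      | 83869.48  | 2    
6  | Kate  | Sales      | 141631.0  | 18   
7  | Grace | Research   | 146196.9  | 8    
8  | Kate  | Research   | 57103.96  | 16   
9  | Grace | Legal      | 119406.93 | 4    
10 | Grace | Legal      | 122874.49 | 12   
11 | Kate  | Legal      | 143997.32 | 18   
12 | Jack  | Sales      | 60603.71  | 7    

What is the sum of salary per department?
SELECT department, SUM(salary) as result
FROM employees
GROUP BY department

Result:
  Legal: 527032.03
  Marketing: 241605.32
  Research: 295354.77
  Sales: 202234.71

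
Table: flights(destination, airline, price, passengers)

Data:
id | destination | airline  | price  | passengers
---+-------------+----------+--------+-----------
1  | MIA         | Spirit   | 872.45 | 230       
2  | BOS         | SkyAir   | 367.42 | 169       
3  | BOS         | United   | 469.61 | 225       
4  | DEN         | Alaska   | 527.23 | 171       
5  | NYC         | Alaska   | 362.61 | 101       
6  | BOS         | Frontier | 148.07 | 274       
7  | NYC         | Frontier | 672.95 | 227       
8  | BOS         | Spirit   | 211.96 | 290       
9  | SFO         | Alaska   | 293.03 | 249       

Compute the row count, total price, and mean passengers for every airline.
SELECT airline,
       COUNT(*) as cnt,
       SUM(price) as total_price,
       AVG(passengers) as avg_passengers
FROM flights
GROUP BY airline

Result:
  Alaska: 3 records, 1182.87 total price, 173.67 avg passengers
  Frontier: 2 records, 821.02 total price, 250.50 avg passengers
  SkyAir: 1 records, 367.42 total price, 169.00 avg passengers
  Spirit: 2 records, 1084.41 total price, 260.00 avg passengers
  United: 1 records, 469.61 total price, 225.00 avg passengers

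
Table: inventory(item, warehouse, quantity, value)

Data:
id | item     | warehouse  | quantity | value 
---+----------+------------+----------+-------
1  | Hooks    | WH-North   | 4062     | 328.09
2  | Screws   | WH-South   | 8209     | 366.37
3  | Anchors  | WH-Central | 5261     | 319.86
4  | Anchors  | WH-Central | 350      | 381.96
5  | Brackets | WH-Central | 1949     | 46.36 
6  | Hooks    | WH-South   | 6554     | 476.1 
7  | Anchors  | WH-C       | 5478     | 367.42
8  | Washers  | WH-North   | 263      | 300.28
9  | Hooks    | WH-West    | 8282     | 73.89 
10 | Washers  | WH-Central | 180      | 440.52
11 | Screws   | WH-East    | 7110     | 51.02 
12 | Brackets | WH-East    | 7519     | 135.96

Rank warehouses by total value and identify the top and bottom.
SELECT warehouse, SUM(value)
FROM inventory
GROUP BY warehouse
ORDER BY SUM(value)

All groups:
  WH-West: 73.89
  WH-East: 186.98
  WH-C: 367.42
  WH-North: 628.37
  WH-South: 842.47
  WH-Central: 1188.70

Highest: WH-Central (1188.70)
Lowest: WH-West (73.89)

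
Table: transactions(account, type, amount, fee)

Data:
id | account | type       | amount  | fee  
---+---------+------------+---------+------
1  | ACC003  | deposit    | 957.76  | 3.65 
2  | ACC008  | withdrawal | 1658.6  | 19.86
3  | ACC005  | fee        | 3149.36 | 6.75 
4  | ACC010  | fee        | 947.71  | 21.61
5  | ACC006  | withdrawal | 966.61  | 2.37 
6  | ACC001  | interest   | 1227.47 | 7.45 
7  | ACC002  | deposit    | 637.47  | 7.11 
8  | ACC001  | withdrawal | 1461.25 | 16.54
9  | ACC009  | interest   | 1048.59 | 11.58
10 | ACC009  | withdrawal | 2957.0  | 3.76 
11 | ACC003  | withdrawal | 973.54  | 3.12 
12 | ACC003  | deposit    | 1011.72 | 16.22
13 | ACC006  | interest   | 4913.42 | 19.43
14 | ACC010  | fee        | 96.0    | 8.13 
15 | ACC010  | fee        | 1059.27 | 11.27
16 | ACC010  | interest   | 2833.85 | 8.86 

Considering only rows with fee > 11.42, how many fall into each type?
SELECT type, COUNT(*)
FROM transactions
WHERE fee > 11.42
GROUP BY type

Note: WHERE filters rows before grouping.

Result:
  deposit: 1
  fee: 1
  interest: 2
  withdrawal: 2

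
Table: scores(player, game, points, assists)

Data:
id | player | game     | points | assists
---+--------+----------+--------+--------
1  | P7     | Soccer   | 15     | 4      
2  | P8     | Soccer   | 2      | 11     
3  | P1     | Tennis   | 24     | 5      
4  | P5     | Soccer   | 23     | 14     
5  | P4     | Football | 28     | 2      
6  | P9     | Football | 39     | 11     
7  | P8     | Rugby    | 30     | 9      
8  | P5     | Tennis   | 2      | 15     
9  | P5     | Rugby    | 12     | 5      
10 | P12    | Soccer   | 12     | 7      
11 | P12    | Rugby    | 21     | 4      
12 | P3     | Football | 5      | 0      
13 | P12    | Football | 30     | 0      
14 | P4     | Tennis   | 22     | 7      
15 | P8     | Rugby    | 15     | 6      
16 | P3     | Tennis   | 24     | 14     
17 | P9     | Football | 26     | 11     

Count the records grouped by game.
SELECT game, COUNT(*) as count
FROM scores
GROUP BY game

Result:
  Football: 5
  Rugby: 4
  Soccer: 4
  Tennis: 4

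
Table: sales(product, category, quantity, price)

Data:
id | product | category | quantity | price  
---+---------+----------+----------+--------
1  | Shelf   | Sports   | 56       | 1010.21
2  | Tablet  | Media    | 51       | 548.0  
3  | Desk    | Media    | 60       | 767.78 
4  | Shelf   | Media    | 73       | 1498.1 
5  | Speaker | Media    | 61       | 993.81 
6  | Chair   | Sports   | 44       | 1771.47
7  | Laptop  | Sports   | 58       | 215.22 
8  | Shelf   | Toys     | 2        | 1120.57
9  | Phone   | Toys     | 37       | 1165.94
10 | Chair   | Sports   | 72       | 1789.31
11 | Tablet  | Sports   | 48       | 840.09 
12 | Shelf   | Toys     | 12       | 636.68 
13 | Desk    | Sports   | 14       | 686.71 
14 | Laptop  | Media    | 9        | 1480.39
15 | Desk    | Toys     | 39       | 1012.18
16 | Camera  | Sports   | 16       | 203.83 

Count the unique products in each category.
SELECT category, COUNT(DISTINCT product)
FROM sales
GROUP BY category

Result:
  Media: 5 distinct
  Sports: 6 distinct
  Toys: 3 distinct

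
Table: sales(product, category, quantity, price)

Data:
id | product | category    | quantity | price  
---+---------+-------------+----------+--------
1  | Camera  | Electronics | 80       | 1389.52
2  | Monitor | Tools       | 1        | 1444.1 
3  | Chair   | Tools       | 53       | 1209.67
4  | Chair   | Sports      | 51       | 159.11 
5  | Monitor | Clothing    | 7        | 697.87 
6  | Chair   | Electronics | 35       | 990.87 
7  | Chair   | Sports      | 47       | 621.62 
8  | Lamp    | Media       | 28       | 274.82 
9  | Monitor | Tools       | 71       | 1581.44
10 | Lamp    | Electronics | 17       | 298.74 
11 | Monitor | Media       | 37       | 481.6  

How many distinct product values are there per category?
SELECT category, COUNT(DISTINCT product)
FROM sales
GROUP BY category

Result:
  Clothing: 1 distinct
  Electronics: 3 distinct
  Media: 2 distinct
  Sports: 1 distinct
  Tools: 2 distinct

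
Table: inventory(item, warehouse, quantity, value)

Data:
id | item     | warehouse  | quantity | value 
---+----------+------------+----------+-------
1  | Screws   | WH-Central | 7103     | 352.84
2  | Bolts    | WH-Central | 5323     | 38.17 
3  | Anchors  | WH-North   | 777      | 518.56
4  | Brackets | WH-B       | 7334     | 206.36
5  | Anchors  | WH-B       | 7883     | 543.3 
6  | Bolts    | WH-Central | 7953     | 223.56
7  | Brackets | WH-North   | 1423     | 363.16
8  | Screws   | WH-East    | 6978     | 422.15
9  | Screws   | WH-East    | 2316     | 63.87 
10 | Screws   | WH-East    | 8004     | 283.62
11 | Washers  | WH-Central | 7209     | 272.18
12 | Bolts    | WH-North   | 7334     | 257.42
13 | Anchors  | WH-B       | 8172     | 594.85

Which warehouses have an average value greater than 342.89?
SELECT warehouse, AVG(value)
FROM inventory
GROUP BY warehouse
HAVING AVG(value) > 342.89

Result:
  WH-B: avg=448.17
  WH-North: avg=379.71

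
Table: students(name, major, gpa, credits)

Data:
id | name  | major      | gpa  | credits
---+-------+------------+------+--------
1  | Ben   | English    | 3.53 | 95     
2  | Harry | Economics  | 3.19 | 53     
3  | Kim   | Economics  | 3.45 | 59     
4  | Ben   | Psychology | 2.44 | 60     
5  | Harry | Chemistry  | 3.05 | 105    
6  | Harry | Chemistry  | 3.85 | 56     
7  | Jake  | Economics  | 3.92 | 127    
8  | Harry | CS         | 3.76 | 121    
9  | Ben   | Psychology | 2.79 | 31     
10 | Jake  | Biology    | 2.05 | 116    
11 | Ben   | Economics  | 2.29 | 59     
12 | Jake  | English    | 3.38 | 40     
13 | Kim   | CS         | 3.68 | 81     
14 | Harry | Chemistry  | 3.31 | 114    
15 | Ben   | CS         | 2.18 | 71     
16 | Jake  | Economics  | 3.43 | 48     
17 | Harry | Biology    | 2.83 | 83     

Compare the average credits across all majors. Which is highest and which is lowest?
SELECT major, AVG(credits)
FROM students
GROUP BY major
ORDER BY AVG(credits)

All groups:
  Psychology: 45.50
  English: 67.50
  Economics: 69.20
  CS: 91.00
  Chemistry: 91.67
  Biology: 99.50

Highest: Biology (99.50)
Lowest: Psychology (45.50)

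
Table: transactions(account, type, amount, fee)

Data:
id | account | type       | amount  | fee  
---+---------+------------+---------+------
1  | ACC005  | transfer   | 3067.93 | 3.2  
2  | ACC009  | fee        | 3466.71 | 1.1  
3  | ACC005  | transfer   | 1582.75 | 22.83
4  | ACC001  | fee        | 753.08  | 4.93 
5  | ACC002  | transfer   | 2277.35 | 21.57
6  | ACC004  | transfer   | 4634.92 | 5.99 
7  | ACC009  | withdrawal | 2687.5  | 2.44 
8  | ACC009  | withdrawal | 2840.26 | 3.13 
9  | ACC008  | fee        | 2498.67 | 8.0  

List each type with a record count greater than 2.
SELECT type, COUNT(*) as cnt
FROM transactions
GROUP BY type
HAVING COUNT(*) > 2

Result:
  fee: 3
  transfer: 4

Note: HAVING filters groups after aggregation, WHERE filters rows before.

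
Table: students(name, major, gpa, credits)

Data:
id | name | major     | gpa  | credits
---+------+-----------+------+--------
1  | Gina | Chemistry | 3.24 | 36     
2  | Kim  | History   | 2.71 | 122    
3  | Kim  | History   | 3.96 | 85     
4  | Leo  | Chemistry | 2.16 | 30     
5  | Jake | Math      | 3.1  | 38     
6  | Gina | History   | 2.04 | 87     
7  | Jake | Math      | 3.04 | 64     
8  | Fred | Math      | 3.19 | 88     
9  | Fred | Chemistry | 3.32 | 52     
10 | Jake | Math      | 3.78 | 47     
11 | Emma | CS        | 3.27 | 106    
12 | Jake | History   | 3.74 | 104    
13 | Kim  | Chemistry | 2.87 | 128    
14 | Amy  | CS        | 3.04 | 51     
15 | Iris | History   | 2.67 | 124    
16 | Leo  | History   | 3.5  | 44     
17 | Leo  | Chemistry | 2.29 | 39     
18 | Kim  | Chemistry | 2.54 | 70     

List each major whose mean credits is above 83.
SELECT major, AVG(credits)
FROM students
GROUP BY major
HAVING AVG(credits) > 83

Result:
  History: avg=94.33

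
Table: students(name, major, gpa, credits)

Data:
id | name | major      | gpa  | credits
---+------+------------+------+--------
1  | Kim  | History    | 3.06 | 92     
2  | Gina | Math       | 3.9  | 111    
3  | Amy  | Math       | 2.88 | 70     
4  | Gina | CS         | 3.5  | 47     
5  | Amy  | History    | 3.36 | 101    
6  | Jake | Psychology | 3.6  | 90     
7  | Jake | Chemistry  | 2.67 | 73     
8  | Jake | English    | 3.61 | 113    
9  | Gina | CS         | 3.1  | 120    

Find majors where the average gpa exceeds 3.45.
SELECT major, AVG(gpa)
FROM students
GROUP BY major
HAVING AVG(gpa) > 3.45

Result:
  English: avg=3.61
  Psychology: avg=3.60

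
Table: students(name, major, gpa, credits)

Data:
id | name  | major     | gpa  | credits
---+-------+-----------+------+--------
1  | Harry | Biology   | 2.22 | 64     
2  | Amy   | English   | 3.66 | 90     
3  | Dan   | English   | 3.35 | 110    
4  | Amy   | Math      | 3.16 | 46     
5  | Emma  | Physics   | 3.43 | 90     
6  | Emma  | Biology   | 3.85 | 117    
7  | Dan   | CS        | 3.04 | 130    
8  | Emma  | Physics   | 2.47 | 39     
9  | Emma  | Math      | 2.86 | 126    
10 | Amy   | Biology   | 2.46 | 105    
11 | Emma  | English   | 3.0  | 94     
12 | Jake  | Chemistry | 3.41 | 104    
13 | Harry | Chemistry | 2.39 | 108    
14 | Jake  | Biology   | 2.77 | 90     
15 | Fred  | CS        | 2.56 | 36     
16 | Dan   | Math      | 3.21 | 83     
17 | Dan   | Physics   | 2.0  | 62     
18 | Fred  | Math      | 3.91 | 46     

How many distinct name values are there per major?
SELECT major, COUNT(DISTINCT name)
FROM students
GROUP BY major

Result:
  Biology: 4 distinct
  CS: 2 distinct
  Chemistry: 2 distinct
  English: 3 distinct
  Math: 4 distinct
  Physics: 2 distinct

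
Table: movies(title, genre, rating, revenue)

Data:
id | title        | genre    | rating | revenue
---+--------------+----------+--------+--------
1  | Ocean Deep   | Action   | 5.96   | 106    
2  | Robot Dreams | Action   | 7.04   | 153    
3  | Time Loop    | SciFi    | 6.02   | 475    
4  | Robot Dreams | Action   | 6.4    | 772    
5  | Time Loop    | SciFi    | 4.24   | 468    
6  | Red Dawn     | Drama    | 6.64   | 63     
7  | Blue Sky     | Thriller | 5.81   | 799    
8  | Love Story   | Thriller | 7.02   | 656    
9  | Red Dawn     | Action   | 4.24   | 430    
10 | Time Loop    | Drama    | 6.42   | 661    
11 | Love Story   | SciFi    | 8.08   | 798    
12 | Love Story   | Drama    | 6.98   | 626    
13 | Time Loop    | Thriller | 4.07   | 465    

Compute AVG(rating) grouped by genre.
SELECT genre, AVG(rating) as result
FROM movies
GROUP BY genre

Result:
  Action: 5.91
  Drama: 6.68
  SciFi: 6.11
  Thriller: 5.63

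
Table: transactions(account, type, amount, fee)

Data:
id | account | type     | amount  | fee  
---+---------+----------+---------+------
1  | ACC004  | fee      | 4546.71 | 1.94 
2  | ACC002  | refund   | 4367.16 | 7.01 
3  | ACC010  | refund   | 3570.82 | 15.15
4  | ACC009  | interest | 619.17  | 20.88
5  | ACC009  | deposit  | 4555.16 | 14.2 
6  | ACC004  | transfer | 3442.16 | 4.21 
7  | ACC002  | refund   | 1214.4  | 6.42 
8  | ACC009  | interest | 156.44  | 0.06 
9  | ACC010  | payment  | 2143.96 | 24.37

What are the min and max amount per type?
SELECT type, MIN(amount), MAX(amount)
FROM transactions
GROUP BY type

Result:
  deposit: min=4555.16, max=4555.16
  fee: min=4546.71, max=4546.71
  interest: min=156.44, max=619.17
  payment: min=2143.96, max=2143.96
  refund: min=1214.40, max=4367.16
  transfer: min=3442.16, max=3442.16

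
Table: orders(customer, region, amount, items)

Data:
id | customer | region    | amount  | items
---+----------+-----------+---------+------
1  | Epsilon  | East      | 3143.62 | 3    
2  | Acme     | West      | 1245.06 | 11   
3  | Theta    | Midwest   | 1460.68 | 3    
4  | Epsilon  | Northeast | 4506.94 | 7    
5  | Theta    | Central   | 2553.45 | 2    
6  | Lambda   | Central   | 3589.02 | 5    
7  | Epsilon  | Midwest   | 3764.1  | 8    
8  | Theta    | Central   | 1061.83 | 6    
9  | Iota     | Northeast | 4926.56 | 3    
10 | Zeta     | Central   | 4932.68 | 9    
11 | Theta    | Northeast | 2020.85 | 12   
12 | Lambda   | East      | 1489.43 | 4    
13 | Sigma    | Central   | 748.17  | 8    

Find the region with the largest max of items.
SELECT region, MAX(items) as val
FROM orders
GROUP BY region
ORDER BY val DESC
LIMIT 1

Result: Northeast with max(items) = 12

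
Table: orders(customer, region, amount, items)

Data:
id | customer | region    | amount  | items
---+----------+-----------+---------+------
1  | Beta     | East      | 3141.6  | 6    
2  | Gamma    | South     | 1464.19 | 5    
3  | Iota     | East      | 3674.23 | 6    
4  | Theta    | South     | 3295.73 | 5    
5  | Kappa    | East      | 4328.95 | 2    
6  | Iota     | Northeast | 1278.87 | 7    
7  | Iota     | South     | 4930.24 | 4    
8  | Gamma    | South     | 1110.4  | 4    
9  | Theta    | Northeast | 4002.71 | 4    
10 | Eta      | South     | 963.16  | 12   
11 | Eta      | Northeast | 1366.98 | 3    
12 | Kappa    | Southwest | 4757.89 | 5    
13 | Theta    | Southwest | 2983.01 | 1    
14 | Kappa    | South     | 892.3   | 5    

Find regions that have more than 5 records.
SELECT region, COUNT(*) as cnt
FROM orders
GROUP BY region
HAVING COUNT(*) > 5

Result:
  South: 6

Note: HAVING filters groups after aggregation, WHERE filters rows before.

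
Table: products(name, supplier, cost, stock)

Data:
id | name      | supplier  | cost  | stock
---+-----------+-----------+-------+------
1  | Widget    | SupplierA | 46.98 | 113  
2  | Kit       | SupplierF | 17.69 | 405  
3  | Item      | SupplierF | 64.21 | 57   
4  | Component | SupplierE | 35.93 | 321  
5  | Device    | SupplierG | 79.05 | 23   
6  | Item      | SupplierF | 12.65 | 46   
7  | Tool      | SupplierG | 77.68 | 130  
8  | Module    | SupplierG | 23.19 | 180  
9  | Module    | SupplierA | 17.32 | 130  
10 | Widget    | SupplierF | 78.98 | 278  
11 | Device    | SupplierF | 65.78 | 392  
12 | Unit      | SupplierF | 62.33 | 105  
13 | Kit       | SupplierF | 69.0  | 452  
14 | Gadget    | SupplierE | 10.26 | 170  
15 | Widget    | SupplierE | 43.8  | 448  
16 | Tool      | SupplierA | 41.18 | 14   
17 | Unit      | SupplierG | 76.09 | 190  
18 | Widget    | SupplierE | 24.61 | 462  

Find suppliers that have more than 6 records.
SELECT supplier, COUNT(*) as cnt
FROM products
GROUP BY supplier
HAVING COUNT(*) > 6

Result:
  SupplierF: 7

Note: HAVING filters groups after aggregation, WHERE filters rows before.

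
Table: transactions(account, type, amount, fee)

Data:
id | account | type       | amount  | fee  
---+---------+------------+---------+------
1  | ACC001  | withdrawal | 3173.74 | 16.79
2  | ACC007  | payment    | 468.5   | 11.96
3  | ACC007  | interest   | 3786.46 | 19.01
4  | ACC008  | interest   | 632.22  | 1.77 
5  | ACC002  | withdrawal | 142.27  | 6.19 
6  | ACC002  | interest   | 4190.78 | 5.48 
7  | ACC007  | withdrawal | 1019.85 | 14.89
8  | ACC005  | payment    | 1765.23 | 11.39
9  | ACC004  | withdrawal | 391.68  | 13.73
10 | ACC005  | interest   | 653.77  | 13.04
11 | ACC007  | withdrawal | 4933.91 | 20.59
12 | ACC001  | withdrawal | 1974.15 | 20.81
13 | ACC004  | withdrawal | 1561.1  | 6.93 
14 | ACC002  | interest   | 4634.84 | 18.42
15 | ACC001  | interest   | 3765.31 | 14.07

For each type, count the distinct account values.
SELECT type, COUNT(DISTINCT account)
FROM transactions
GROUP BY type

Result:
  interest: 5 distinct
  payment: 2 distinct
  withdrawal: 4 distinct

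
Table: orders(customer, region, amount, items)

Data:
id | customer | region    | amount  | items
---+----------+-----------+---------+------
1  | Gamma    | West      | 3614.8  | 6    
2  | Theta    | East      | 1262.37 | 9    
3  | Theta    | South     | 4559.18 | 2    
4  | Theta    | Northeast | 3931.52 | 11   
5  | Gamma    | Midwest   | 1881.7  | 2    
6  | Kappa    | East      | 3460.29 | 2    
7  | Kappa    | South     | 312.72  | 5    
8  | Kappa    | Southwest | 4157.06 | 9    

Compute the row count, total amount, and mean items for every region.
SELECT region,
       COUNT(*) as cnt,
       SUM(amount) as total_amount,
       AVG(items) as avg_items
FROM orders
GROUP BY region

Result:
  East: 2 records, 4722.66 total amount, 5.50 avg items
  Midwest: 1 records, 1881.70 total amount, 2.00 avg items
  Northeast: 1 records, 3931.52 total amount, 11.00 avg items
  South: 2 records, 4871.90 total amount, 3.50 avg items
  Southwest: 1 records, 4157.06 total amount, 9.00 avg items
  West: 1 records, 3614.80 total amount, 6.00 avg items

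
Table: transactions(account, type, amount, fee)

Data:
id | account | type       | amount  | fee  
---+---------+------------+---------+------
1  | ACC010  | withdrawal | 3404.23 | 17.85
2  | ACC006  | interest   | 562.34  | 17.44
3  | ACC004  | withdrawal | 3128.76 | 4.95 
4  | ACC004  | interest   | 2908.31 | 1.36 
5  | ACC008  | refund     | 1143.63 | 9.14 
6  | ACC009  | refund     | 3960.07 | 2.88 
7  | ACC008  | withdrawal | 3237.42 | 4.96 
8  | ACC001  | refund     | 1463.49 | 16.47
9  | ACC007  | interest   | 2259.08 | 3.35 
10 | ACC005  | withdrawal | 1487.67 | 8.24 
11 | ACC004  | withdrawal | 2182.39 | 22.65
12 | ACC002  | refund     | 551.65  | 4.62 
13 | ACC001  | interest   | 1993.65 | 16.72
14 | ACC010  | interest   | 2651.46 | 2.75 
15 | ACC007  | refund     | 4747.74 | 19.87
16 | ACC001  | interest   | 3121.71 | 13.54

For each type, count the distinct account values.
SELECT type, COUNT(DISTINCT account)
FROM transactions
GROUP BY type

Result:
  interest: 5 distinct
  refund: 5 distinct
  withdrawal: 4 distinct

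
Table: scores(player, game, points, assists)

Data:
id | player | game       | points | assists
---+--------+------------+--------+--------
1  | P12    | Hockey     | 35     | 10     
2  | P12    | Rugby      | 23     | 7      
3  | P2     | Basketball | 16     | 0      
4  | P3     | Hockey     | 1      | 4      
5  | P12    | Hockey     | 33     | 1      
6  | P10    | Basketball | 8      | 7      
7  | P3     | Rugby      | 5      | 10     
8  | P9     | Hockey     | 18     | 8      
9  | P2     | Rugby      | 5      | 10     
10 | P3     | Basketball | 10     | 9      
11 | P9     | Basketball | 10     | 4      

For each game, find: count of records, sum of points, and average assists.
SELECT game,
       COUNT(*) as cnt,
       SUM(points) as total_points,
       AVG(assists) as avg_assists
FROM scores
GROUP BY game

Result:
  Basketball: 4 records, 44 total points, 5.00 avg assists
  Hockey: 4 records, 87 total points, 5.75 avg assists
  Rugby: 3 records, 33 total points, 9.00 avg assists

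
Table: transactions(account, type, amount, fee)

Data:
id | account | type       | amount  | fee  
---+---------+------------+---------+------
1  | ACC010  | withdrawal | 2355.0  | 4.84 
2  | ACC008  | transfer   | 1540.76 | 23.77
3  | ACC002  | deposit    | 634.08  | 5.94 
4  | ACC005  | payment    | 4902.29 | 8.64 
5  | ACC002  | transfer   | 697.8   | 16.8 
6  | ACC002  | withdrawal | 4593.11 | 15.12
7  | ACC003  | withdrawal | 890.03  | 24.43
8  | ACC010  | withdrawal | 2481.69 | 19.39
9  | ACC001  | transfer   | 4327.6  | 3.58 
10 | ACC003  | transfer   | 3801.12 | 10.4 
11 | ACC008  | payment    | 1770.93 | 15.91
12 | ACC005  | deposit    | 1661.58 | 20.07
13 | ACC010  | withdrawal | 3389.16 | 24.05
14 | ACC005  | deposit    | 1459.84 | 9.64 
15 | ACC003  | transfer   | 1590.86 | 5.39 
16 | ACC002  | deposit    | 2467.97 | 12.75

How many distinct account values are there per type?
SELECT type, COUNT(DISTINCT account)
FROM transactions
GROUP BY type

Result:
  deposit: 2 distinct
  payment: 2 distinct
  transfer: 4 distinct
  withdrawal: 3 distinct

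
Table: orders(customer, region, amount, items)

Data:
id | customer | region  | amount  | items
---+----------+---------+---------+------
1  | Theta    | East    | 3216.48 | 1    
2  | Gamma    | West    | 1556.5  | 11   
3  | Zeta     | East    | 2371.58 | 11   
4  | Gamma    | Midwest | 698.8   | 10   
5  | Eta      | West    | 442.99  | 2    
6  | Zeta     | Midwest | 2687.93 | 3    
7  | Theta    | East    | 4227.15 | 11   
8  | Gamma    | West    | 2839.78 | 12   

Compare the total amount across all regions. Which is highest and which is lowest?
SELECT region, SUM(amount)
FROM orders
GROUP BY region
ORDER BY SUM(amount)

All groups:
  Midwest: 3386.73
  West: 4839.27
  East: 9815.21

Highest: East (9815.21)
Lowest: Midwest (3386.73)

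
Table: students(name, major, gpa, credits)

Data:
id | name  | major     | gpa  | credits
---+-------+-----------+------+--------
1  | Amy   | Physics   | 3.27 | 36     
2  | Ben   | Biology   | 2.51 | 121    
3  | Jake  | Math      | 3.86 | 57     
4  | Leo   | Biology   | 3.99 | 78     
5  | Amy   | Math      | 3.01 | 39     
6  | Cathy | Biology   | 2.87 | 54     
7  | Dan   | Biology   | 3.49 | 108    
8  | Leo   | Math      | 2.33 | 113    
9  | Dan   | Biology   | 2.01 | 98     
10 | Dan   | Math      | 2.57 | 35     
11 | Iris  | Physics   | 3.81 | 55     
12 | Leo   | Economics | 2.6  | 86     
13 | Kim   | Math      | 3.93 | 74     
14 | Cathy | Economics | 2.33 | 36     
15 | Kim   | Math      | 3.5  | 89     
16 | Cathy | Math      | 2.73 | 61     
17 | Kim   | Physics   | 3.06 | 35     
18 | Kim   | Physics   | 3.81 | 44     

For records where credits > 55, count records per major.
SELECT major, COUNT(*)
FROM students
WHERE credits > 55
GROUP BY major

Note: WHERE filters rows before grouping.

Result:
  Biology: 4
  Economics: 1
  Math: 5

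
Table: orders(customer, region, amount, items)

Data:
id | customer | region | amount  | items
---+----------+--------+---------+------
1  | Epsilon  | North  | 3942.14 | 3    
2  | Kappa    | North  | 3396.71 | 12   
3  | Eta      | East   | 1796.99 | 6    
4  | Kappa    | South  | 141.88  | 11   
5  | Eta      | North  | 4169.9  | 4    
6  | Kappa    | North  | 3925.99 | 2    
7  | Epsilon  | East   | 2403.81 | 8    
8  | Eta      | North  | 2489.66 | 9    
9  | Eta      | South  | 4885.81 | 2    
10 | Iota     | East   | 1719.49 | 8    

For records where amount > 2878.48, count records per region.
SELECT region, COUNT(*)
FROM orders
WHERE amount > 2878.48
GROUP BY region

Note: WHERE filters rows before grouping.

Result:
  North: 4
  South: 1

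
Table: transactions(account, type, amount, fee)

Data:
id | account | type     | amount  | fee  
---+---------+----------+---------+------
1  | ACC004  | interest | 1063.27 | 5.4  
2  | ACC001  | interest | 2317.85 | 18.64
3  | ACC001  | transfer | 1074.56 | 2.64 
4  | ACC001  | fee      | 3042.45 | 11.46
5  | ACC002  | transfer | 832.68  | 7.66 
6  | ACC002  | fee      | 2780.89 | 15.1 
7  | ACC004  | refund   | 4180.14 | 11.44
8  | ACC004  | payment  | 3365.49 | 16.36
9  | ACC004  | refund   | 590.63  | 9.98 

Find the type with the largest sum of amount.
SELECT type, SUM(amount) as val
FROM transactions
GROUP BY type
ORDER BY val DESC
LIMIT 1

Result: fee with sum(amount) = 5823.34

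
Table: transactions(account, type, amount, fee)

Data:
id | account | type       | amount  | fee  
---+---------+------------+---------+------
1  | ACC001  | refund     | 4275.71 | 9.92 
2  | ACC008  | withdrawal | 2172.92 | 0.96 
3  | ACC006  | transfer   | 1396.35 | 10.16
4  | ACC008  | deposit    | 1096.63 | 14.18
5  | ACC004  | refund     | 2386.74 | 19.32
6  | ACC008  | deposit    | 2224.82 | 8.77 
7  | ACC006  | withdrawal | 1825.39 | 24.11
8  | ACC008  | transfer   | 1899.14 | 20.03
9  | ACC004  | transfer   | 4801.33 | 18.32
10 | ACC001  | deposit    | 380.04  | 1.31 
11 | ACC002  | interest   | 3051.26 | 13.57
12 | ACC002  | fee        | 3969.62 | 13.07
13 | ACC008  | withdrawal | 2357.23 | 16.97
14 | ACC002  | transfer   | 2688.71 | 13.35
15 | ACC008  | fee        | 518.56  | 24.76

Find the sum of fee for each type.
SELECT type, SUM(fee) as result
FROM transactions
GROUP BY type

Result:
  deposit: 24.26
  fee: 37.83
  interest: 13.57
  refund: 29.24
  transfer: 61.86
  withdrawal: 42.04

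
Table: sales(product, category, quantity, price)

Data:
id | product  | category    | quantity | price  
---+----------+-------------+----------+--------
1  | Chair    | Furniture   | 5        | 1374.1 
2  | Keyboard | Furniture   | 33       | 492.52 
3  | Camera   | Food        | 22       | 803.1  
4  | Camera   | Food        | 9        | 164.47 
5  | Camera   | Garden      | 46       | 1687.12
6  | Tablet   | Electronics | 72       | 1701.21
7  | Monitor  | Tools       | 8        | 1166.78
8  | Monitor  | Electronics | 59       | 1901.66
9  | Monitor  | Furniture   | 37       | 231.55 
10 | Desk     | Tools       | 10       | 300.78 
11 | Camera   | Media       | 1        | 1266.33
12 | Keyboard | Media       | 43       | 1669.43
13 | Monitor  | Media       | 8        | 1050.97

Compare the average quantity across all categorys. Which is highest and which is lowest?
SELECT category, AVG(quantity)
FROM sales
GROUP BY category
ORDER BY AVG(quantity)

All groups:
  Tools: 9.00
  Food: 15.50
  Media: 17.33
  Furniture: 25.00
  Garden: 46.00
  Electronics: 65.50

Highest: Electronics (65.50)
Lowest: Tools (9.00)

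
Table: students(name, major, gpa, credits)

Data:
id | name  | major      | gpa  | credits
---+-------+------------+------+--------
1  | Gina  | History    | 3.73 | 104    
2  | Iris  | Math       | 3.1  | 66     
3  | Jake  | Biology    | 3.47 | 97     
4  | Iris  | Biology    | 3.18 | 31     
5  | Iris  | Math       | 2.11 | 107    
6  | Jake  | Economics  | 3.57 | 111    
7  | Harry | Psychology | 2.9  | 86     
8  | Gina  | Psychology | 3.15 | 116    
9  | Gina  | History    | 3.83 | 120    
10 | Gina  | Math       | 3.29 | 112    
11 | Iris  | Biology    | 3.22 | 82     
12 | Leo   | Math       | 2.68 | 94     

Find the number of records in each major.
SELECT major, COUNT(*) as count
FROM students
GROUP BY major

Result:
  Biology: 3
  Economics: 1
  History: 2
  Math: 4
  Psychology: 2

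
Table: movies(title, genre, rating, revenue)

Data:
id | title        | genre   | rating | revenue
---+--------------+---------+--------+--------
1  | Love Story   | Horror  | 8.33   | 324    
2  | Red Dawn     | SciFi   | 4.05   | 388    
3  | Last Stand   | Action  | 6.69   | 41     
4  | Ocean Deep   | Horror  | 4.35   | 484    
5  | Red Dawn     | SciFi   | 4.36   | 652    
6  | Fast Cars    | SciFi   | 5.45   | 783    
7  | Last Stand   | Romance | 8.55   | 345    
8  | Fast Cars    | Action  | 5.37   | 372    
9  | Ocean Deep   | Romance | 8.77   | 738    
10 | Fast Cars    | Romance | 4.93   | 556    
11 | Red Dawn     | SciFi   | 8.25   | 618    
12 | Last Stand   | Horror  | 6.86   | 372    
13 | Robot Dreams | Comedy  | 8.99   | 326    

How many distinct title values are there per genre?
SELECT genre, COUNT(DISTINCT title)
FROM movies
GROUP BY genre

Result:
  Action: 2 distinct
  Comedy: 1 distinct
  Horror: 3 distinct
  Romance: 3 distinct
  SciFi: 2 distinct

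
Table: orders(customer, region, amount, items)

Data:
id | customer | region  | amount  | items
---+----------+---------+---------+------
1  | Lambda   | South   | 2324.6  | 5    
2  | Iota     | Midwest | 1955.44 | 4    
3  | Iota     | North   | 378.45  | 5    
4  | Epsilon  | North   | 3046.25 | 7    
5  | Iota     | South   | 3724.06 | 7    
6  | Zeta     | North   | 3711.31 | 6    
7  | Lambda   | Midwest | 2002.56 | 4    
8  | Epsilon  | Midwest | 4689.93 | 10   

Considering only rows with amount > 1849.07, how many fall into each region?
SELECT region, COUNT(*)
FROM orders
WHERE amount > 1849.07
GROUP BY region

Note: WHERE filters rows before grouping.

Result:
  Midwest: 3
  North: 2
  South: 2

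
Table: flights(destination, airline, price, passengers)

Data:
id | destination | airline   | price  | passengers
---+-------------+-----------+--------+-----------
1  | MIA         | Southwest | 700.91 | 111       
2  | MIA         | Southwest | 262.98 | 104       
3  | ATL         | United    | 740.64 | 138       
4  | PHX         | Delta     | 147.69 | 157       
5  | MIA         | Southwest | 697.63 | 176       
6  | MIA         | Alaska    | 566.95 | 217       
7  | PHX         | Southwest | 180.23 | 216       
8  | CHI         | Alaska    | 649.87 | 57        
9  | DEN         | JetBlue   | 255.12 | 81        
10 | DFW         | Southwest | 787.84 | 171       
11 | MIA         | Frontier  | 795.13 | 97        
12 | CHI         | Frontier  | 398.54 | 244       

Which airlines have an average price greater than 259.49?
SELECT airline, AVG(price)
FROM flights
GROUP BY airline
HAVING AVG(price) > 259.49

Result:
  Alaska: avg=608.41
  Frontier: avg=596.84
  Southwest: avg=525.92
  United: avg=740.64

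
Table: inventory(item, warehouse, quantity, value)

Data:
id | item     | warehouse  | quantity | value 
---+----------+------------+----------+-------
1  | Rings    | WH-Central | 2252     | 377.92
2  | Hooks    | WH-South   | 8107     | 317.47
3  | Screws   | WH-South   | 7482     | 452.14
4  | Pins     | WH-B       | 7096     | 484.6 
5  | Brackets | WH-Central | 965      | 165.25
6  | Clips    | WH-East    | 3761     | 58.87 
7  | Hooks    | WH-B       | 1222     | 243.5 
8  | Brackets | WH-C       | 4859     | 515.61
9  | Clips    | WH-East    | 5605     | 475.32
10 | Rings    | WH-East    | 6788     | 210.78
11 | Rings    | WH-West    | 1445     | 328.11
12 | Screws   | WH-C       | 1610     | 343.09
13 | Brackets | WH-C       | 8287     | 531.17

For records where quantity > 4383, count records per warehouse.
SELECT warehouse, COUNT(*)
FROM inventory
WHERE quantity > 4383
GROUP BY warehouse

Note: WHERE filters rows before grouping.

Result:
  WH-B: 1
  WH-C: 2
  WH-East: 2
  WH-South: 2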